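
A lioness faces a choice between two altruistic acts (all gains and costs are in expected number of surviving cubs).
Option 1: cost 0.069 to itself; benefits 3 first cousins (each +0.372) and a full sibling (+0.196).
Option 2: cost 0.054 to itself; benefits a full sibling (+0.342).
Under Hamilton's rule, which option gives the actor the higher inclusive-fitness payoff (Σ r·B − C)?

Option 1

Option 1: r to a first cousin = 0.125.
Option 1: r to a full sibling = 0.5.
Option 1: Σ r·B − C = (3·0.125·0.372 + 1·0.5·0.196) − 0.069 = 0.1685.
Option 2: r to a full sibling = 0.5.
Option 2: Σ r·B − C = (1·0.5·0.342) − 0.054 = 0.117.
Option 1 has the higher net inclusive-fitness payoff.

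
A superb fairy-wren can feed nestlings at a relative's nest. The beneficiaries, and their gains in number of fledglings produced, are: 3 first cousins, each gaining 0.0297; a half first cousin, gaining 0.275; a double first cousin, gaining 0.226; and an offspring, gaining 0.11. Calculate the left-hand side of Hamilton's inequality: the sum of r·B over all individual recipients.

0.139825

r to a first cousin = 1/8 (first cousins share one grandparent pair — two paths of length 4: r = 2·(1/2)^4 = 1/8).
r to a half first cousin = 0.0625 (half first cousins share one grandparent — one path of length 4: r = (1/2)^4 = 1/16).
r to a double first cousin = 1/4 (double first cousins share both grandparent pairs — four paths of length 4: r = 4·(1/2)^4 = 1/4).
r to an offspring = 0.5 (one parent–offspring link: r = (1/2)^1 = 1/2).
Summing one r·B term per recipient: 3·0.125·0.0297 + 1·0.0625·0.275 + 1·0.25·0.226 + 1·0.5·0.11 = 0.139825.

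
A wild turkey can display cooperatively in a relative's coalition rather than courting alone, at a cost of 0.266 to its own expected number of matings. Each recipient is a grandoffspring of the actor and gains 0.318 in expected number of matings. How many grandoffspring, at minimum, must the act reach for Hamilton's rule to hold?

r to a grandoffspring = 0.25 (two parent–offspring links: r = (1/2)^2 = 1/4).
Hamilton's rule: n·r·B > C  ⇒  n > C/(r·B) = 0.266/(0.25·0.318) = 3.346.
The smallest integer exceeding 3.346 is 4.

4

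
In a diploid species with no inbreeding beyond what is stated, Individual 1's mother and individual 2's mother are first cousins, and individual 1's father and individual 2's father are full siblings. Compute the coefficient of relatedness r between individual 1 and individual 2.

0.15625

Independent pedigree routes through distinct common ancestors add.
Individual 1 and individual 2 are related in two ways: second cousins through their mothers (r = 1/32) and first cousins through their fathers (r = 1/8).
r = 1/32 + 1/8 = 0.15625.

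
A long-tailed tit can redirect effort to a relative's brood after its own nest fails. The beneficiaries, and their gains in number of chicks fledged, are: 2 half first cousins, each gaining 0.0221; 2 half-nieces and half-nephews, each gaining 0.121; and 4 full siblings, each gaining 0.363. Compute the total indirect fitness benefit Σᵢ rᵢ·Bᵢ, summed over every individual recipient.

r to a half first cousin = 1/16 (half first cousins share one grandparent — one path of length 4: r = (1/2)^4 = 1/16).
r to a half-niece or half-nephew = 1/8 (half-aunt/uncle↔niece/nephew: one path of length 3: r = (1/2)^3 = 1/8).
r to a full sibling = 1/2 (full sibs share both parents — two paths of length 2: r = 2·(1/2)^2 = 1/2).
Summing one r·B term per recipient: 2·0.0625·0.0221 + 2·0.125·0.121 + 4·0.5·0.363 = 0.7590125.

0.7590125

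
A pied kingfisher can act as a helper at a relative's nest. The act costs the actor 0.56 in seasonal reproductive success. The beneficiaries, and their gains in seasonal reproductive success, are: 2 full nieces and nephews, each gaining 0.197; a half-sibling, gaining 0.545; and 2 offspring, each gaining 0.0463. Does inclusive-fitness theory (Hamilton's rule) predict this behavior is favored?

Hamilton's rule: the trait is favored when the sum of r·B over every recipient exceeds the actor's cost C.
r to a full niece or nephew = 0.25 (full aunt/uncle↔niece/nephew: two paths of length 3 through the shared grandparent pair: r = 2·(1/2)^3 = 1/4).
r to a half-sibling = 0.25 (half-sibs share one parent — one path of length 2: r = (1/2)^2 = 1/4).
r to an offspring = 1/2 (one parent–offspring link: r = (1/2)^1 = 1/2).
Summing one r·B term per recipient: 2·0.25·0.197 + 1·0.25·0.545 + 2·0.5·0.0463 = 0.28105.
0.28105 < 0.56: the indirect benefit is less than the cost.

No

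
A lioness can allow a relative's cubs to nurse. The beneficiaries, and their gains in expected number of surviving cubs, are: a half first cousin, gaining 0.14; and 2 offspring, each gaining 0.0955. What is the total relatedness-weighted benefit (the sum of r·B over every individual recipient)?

0.10425

r to a half first cousin = 1/16 (half first cousins share one grandparent — one path of length 4: r = (1/2)^4 = 1/16).
r to an offspring = 0.5 (one parent–offspring link: r = (1/2)^1 = 1/2).
Summing one r·B term per recipient: 1·0.0625·0.14 + 2·0.5·0.0955 = 0.10425.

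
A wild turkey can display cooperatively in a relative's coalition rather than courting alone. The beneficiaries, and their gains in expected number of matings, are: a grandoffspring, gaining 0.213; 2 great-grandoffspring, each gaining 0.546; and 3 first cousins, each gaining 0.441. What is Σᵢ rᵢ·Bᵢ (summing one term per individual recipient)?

r to a grandoffspring = 1/4 (two parent–offspring links: r = (1/2)^2 = 1/4).
r to a great-grandoffspring = 1/8 (three parent–offspring links: r = (1/2)^3 = 1/8).
r to a first cousin = 1/8 (first cousins share one grandparent pair — two paths of length 4: r = 2·(1/2)^4 = 1/8).
Summing one r·B term per recipient: 1·0.25·0.213 + 2·0.125·0.546 + 3·0.125·0.441 = 0.355125.

0.355125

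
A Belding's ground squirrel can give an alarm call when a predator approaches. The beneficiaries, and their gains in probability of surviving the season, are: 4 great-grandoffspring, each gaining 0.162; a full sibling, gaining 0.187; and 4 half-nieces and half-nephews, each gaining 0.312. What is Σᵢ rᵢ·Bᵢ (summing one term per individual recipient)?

0.3305

r to a great-grandoffspring = 1/8 (three parent–offspring links: r = (1/2)^3 = 1/8).
r to a full sibling = 1/2 (full sibs share both parents — two paths of length 2: r = 2·(1/2)^2 = 1/2).
r to a half-niece or half-nephew = 1/8 (half-aunt/uncle↔niece/nephew: one path of length 3: r = (1/2)^3 = 1/8).
Summing one r·B term per recipient: 4·0.125·0.162 + 1·0.5·0.187 + 4·0.125·0.312 = 0.3305.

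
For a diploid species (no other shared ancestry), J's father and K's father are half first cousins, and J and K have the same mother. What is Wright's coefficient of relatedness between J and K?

Wright's path rule: contributions from independent ancestry routes add.
J and K are related in two ways: half second cousins through their fathers (r = 1/64) and half-sibs through their shared mother (r = 1/4).
r = 1/64 + 1/4 = 0.265625.

0.265625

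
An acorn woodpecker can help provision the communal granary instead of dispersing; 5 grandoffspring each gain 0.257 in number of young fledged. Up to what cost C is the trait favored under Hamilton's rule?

r to a grandoffspring = 1/4 (two parent–offspring links: r = (1/2)^2 = 1/4).
Hamilton's rule: n·r·B > C, so the trait is favored while C < n·r·B = 5·0.25·0.257 = 0.32125.

0.32125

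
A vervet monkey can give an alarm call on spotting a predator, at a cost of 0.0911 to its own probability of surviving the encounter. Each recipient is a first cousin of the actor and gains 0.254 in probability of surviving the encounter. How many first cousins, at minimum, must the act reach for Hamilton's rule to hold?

3

r to a first cousin = 0.125 (first cousins share one grandparent pair — two paths of length 4: r = 2·(1/2)^4 = 1/8).
Hamilton's rule: n·r·B > C  ⇒  n > C/(r·B) = 0.0911/(0.125·0.254) = 2.869.
The smallest integer exceeding 2.869 is 3.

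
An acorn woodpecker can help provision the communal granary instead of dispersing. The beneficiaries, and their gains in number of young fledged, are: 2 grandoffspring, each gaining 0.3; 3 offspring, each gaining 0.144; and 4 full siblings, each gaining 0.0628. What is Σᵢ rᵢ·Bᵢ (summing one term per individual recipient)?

r to a grandoffspring = 0.25 (two parent–offspring links: r = (1/2)^2 = 1/4).
r to an offspring = 0.5 (one parent–offspring link: r = (1/2)^1 = 1/2).
r to a full sibling = 0.5 (full sibs share both parents — two paths of length 2: r = 2·(1/2)^2 = 1/2).
Summing one r·B term per recipient: 2·0.25·0.3 + 3·0.5·0.144 + 4·0.5·0.0628 = 0.4916.

0.4916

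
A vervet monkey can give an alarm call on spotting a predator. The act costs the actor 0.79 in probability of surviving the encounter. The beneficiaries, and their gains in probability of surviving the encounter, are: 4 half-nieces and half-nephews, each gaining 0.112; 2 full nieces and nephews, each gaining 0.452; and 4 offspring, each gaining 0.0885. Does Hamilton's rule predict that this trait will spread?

Hamilton's rule: the trait is favored when the sum of r·B over every recipient exceeds the actor's cost C.
r to a half-niece or half-nephew = 1/8 (half-aunt/uncle↔niece/nephew: one path of length 3: r = (1/2)^3 = 1/8).
r to a full niece or nephew = 1/4 (full aunt/uncle↔niece/nephew: two paths of length 3 through the shared grandparent pair: r = 2·(1/2)^3 = 1/4).
r to an offspring = 0.5 (one parent–offspring link: r = (1/2)^1 = 1/2).
Summing one r·B term per recipient: 4·0.125·0.112 + 2·0.25·0.452 + 4·0.5·0.0885 = 0.459.
0.459 < 0.79: the indirect benefit is less than the cost.

No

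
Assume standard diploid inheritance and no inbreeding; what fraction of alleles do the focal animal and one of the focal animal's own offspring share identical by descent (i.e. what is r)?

Each parent–offspring link contributes a factor of 1/2, and independent paths through distinct common ancestors add.
One parent–offspring link: r = (1/2)^1 = 1/2.

0.5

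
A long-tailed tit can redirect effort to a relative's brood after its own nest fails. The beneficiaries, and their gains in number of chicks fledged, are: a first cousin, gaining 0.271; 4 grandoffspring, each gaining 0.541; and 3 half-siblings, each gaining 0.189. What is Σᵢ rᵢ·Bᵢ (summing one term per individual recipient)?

r to a first cousin = 1/8 (first cousins share one grandparent pair — two paths of length 4: r = 2·(1/2)^4 = 1/8).
r to a grandoffspring = 1/4 (two parent–offspring links: r = (1/2)^2 = 1/4).
r to a half-sibling = 0.25 (half-sibs share one parent — one path of length 2: r = (1/2)^2 = 1/4).
Summing one r·B term per recipient: 1·0.125·0.271 + 4·0.25·0.541 + 3·0.25·0.189 = 0.716625.

0.716625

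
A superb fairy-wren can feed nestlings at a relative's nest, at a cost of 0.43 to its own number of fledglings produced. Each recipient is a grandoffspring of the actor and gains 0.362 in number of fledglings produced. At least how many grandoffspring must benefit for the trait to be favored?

r to a grandoffspring = 0.25 (two parent–offspring links: r = (1/2)^2 = 1/4).
Hamilton's rule: n·r·B > C  ⇒  n > C/(r·B) = 0.43/(0.25·0.362) = 4.751.
The smallest integer exceeding 4.751 is 5.

5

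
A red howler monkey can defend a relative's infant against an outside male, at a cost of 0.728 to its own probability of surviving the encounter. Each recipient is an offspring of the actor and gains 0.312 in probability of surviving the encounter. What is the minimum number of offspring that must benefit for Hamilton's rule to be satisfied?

r to an offspring = 0.5 (one parent–offspring link: r = (1/2)^1 = 1/2).
Hamilton's rule: n·r·B > C  ⇒  n > C/(r·B) = 0.728/(0.5·0.312) = 4.667.
The smallest integer exceeding 4.667 is 5.

5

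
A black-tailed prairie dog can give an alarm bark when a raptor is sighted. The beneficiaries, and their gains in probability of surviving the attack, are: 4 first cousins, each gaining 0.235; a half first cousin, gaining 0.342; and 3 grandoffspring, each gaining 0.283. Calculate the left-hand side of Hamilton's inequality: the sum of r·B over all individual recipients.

0.351125

r to a first cousin = 1/8 (first cousins share one grandparent pair — two paths of length 4: r = 2·(1/2)^4 = 1/8).
r to a half first cousin = 0.0625 (half first cousins share one grandparent — one path of length 4: r = (1/2)^4 = 1/16).
r to a grandoffspring = 1/4 (two parent–offspring links: r = (1/2)^2 = 1/4).
Summing one r·B term per recipient: 4·0.125·0.235 + 1·0.0625·0.342 + 3·0.25·0.283 = 0.351125.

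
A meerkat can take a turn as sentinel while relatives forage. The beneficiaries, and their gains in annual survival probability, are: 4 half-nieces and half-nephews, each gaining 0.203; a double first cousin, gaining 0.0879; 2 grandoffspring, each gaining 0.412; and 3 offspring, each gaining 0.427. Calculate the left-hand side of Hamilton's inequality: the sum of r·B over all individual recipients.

0.969975

r to a half-niece or half-nephew = 1/8 (half-aunt/uncle↔niece/nephew: one path of length 3: r = (1/2)^3 = 1/8).
r to a double first cousin = 0.25 (double first cousins share both grandparent pairs — four paths of length 4: r = 4·(1/2)^4 = 1/4).
r to a grandoffspring = 0.25 (two parent–offspring links: r = (1/2)^2 = 1/4).
r to an offspring = 0.5 (one parent–offspring link: r = (1/2)^1 = 1/2).
Summing one r·B term per recipient: 4·0.125·0.203 + 1·0.25·0.0879 + 2·0.25·0.412 + 3·0.5·0.427 = 0.969975.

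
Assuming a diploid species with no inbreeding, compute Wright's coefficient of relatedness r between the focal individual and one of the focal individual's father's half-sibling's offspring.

Each parent–offspring link contributes a factor of 1/2, and independent paths through distinct common ancestors add.
Half first cousins share one grandparent — one path of length 4: r = (1/2)^4 = 1/16.

0.0625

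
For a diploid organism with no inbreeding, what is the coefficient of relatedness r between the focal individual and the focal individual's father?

Each parent–offspring link contributes a factor of 1/2, and independent paths through distinct common ancestors add.
One parent–offspring link: r = (1/2)^1 = 1/2.

0.5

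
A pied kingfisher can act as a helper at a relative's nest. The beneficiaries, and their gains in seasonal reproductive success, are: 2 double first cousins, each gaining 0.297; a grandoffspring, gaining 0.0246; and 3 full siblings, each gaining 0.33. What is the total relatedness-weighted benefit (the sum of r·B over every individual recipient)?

r to a double first cousin = 0.25 (double first cousins share both grandparent pairs — four paths of length 4: r = 4·(1/2)^4 = 1/4).
r to a grandoffspring = 1/4 (two parent–offspring links: r = (1/2)^2 = 1/4).
r to a full sibling = 0.5 (full sibs share both parents — two paths of length 2: r = 2·(1/2)^2 = 1/2).
Summing one r·B term per recipient: 2·0.25·0.297 + 1·0.25·0.0246 + 3·0.5·0.33 = 0.64965.

0.64965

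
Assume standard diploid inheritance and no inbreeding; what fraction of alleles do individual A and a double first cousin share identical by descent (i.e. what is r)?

0.25

Double first cousins share both grandparent pairs — four paths of length 4: r = 4·(1/2)^4 = 1/4.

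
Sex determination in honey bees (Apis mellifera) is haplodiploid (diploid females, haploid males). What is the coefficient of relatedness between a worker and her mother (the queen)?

One meiotic link between diploid queen and diploid daughter: r = 1/2.

0.5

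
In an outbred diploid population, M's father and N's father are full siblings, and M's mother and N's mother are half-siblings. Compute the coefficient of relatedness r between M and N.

0.1875

Independent pedigree routes through distinct common ancestors add.
M and N are related in two ways: first cousins through their fathers (r = 1/8) and half first cousins through their mothers (r = 1/16).
r = 1/8 + 1/16 = 3/16 = 0.1875.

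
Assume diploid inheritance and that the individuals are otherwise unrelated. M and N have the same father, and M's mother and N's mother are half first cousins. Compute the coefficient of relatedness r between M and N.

Wright's path rule: contributions from independent ancestry routes add.
M and N are related in two ways: half-sibs through their shared father (r = 1/4) and half second cousins through their mothers (r = 1/64).
r = 1/4 + 1/64 = 0.265625.

0.265625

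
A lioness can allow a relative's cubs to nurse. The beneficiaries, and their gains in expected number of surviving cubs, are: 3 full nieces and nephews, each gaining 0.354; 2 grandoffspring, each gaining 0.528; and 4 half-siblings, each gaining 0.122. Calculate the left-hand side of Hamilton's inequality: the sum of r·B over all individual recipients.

r to a full niece or nephew = 1/4 (full aunt/uncle↔niece/nephew: two paths of length 3 through the shared grandparent pair: r = 2·(1/2)^3 = 1/4).
r to a grandoffspring = 0.25 (two parent–offspring links: r = (1/2)^2 = 1/4).
r to a half-sibling = 1/4 (half-sibs share one parent — one path of length 2: r = (1/2)^2 = 1/4).
Summing one r·B term per recipient: 3·0.25·0.354 + 2·0.25·0.528 + 4·0.25·0.122 = 0.6515.

0.6515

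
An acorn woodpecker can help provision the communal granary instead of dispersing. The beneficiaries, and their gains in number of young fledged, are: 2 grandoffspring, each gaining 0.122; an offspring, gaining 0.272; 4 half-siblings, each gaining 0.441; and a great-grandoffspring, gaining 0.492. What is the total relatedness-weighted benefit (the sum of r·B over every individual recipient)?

r to a grandoffspring = 0.25 (two parent–offspring links: r = (1/2)^2 = 1/4).
r to an offspring = 1/2 (one parent–offspring link: r = (1/2)^1 = 1/2).
r to a half-sibling = 1/4 (half-sibs share one parent — one path of length 2: r = (1/2)^2 = 1/4).
r to a great-grandoffspring = 1/8 (three parent–offspring links: r = (1/2)^3 = 1/8).
Summing one r·B term per recipient: 2·0.25·0.122 + 1·0.5·0.272 + 4·0.25·0.441 + 1·0.125·0.492 = 0.6995.

0.6995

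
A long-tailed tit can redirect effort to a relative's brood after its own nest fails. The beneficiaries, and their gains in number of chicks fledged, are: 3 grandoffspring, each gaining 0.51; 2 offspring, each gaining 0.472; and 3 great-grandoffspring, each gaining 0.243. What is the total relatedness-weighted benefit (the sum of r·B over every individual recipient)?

0.945625

r to a grandoffspring = 1/4 (two parent–offspring links: r = (1/2)^2 = 1/4).
r to an offspring = 1/2 (one parent–offspring link: r = (1/2)^1 = 1/2).
r to a great-grandoffspring = 0.125 (three parent–offspring links: r = (1/2)^3 = 1/8).
Summing one r·B term per recipient: 3·0.25·0.51 + 2·0.5·0.472 + 3·0.125·0.243 = 0.945625.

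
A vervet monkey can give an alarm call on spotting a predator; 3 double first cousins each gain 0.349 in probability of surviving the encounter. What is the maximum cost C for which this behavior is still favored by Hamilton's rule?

0.26175

r to a double first cousin = 1/4 (double first cousins share both grandparent pairs — four paths of length 4: r = 4·(1/2)^4 = 1/4).
Hamilton's rule: n·r·B > C, so the trait is favored while C < n·r·B = 3·0.25·0.349 = 0.26175.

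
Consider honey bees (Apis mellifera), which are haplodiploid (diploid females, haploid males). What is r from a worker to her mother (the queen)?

0.5

One meiotic link between diploid queen and diploid daughter: r = 1/2.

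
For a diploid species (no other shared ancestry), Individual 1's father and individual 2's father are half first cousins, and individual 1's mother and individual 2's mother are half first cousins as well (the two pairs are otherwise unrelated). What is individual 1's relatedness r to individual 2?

0.03125

Relatedness sums over independent paths through distinct common ancestors.
Individual 1 and individual 2 are related in two ways: half second cousins through their fathers (r = 1/64) and half second cousins through their mothers (r = 1/64).
r = 1/64 + 1/64 = 1/32 = 0.03125.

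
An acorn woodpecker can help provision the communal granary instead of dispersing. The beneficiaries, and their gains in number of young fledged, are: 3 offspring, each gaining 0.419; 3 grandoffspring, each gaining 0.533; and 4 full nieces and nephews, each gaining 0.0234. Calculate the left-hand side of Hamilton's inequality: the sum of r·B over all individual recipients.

r to an offspring = 0.5 (one parent–offspring link: r = (1/2)^1 = 1/2).
r to a grandoffspring = 0.25 (two parent–offspring links: r = (1/2)^2 = 1/4).
r to a full niece or nephew = 1/4 (full aunt/uncle↔niece/nephew: two paths of length 3 through the shared grandparent pair: r = 2·(1/2)^3 = 1/4).
Summing one r·B term per recipient: 3·0.5·0.419 + 3·0.25·0.533 + 4·0.25·0.0234 = 1.05165.

1.05165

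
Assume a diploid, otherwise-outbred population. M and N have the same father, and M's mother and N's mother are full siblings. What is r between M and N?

0.375

Independent pedigree routes through distinct common ancestors add.
M and N are related in two ways: half-sibs through their shared father (r = 1/4) and first cousins through their mothers (r = 1/8).
r = 1/4 + 1/8 = 3/8 = 0.375.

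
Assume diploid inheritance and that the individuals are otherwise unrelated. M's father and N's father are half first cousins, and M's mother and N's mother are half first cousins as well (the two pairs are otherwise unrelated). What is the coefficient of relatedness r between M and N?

0.03125

Independent pedigree routes through distinct common ancestors add.
M and N are related in two ways: half second cousins through their fathers (r = 1/64) and half second cousins through their mothers (r = 1/64).
r = 1/64 + 1/64 = 0.03125.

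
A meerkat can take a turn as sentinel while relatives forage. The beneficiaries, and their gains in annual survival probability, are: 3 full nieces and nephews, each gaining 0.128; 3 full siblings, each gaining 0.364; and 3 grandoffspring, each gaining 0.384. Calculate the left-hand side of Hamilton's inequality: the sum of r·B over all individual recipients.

0.93

r to a full niece or nephew = 0.25 (full aunt/uncle↔niece/nephew: two paths of length 3 through the shared grandparent pair: r = 2·(1/2)^3 = 1/4).
r to a full sibling = 1/2 (full sibs share both parents — two paths of length 2: r = 2·(1/2)^2 = 1/2).
r to a grandoffspring = 0.25 (two parent–offspring links: r = (1/2)^2 = 1/4).
Summing one r·B term per recipient: 3·0.25·0.128 + 3·0.5·0.364 + 3·0.25·0.384 = 0.93.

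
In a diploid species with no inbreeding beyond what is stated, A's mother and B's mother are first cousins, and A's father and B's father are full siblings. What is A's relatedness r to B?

0.15625

Wright's path rule: contributions from independent ancestry routes add.
A and B are related in two ways: second cousins through their mothers (r = 1/32) and first cousins through their fathers (r = 1/8).
r = 1/32 + 1/8 = 5/32 = 0.15625.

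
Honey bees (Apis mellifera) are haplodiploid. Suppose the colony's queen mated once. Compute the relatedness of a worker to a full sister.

Haplodiploid full sisters inherit their father's entire haploid genome identically (contributing 1/2) and on average half of their mother's contribution (1/2 · 1/2 = 1/4); r = 1/2 + 1/4 = 3/4.

0.75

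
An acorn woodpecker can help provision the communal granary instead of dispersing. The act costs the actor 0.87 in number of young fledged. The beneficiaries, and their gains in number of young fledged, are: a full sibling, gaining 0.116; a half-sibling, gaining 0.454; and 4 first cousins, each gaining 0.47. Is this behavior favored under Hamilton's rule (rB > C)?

No

Hamilton's rule: the trait is favored when the sum of r·B over every recipient exceeds the actor's cost C.
r to a full sibling = 0.5 (full sibs share both parents — two paths of length 2: r = 2·(1/2)^2 = 1/2).
r to a half-sibling = 0.25 (half-sibs share one parent — one path of length 2: r = (1/2)^2 = 1/4).
r to a first cousin = 1/8 (first cousins share one grandparent pair — two paths of length 4: r = 2·(1/2)^4 = 1/8).
Summing one r·B term per recipient: 1·0.5·0.116 + 1·0.25·0.454 + 4·0.125·0.47 = 0.4065.
0.4065 < 0.87: the indirect benefit is less than the cost.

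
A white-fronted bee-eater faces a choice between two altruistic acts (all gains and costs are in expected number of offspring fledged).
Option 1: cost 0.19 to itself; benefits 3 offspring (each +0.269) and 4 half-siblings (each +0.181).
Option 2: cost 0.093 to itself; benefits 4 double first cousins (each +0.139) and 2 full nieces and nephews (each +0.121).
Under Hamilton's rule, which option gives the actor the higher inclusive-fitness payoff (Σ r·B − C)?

Option 1: r to an offspring = 0.5.
Option 1: r to a half-sibling = 0.25.
Option 1: Σ r·B − C = (3·0.5·0.269 + 4·0.25·0.181) − 0.19 = 0.3945.
Option 2: r to a double first cousin = 0.25.
Option 2: r to a full niece or nephew = 0.25.
Option 2: Σ r·B − C = (4·0.25·0.139 + 2·0.25·0.121) − 0.093 = 0.1065.
Option 1 has the higher net inclusive-fitness payoff.

Option 1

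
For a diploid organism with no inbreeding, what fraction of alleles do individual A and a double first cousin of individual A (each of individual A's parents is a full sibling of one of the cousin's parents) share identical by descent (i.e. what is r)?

0.25

Each parent–offspring link contributes a factor of 1/2, and independent paths through distinct common ancestors add.
Double first cousins share both grandparent pairs — four paths of length 4: r = 4·(1/2)^4 = 1/4.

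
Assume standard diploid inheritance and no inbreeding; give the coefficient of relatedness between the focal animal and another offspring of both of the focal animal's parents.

Each parent–offspring link contributes a factor of 1/2, and independent paths through distinct common ancestors add.
Full sibs share both parents — two paths of length 2: r = 2·(1/2)^2 = 1/2.

0.5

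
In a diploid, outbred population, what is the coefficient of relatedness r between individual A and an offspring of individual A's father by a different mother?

0.25

Each parent–offspring link contributes a factor of 1/2, and independent paths through distinct common ancestors add.
Half-sibs share one parent — one path of length 2: r = (1/2)^2 = 1/4.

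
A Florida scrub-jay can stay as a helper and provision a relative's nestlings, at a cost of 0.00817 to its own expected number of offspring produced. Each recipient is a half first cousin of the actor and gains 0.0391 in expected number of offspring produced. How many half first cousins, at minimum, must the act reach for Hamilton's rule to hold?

r to a half first cousin = 1/16 (half first cousins share one grandparent — one path of length 4: r = (1/2)^4 = 1/16).
Hamilton's rule: n·r·B > C  ⇒  n > C/(r·B) = 0.00817/(0.0625·0.0391) = 3.343.
The smallest integer exceeding 3.343 is 4.

4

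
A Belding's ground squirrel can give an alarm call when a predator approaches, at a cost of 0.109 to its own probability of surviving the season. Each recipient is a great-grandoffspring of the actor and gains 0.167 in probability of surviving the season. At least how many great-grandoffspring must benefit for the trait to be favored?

r to a great-grandoffspring = 0.125 (three parent–offspring links: r = (1/2)^3 = 1/8).
Hamilton's rule: n·r·B > C  ⇒  n > C/(r·B) = 0.109/(0.125·0.167) = 5.222.
The smallest integer exceeding 5.222 is 6.

6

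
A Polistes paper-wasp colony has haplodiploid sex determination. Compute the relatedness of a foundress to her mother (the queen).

0.5

One meiotic link between diploid queen and diploid daughter: r = 1/2.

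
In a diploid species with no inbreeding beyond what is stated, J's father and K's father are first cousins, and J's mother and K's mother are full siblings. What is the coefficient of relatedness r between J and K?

0.15625

With two independent routes of shared ancestry, r is the sum of the two contributions.
J and K are related in two ways: second cousins through their fathers (r = 1/32) and first cousins through their mothers (r = 1/8).
r = 1/32 + 1/8 = 5/32 = 0.15625.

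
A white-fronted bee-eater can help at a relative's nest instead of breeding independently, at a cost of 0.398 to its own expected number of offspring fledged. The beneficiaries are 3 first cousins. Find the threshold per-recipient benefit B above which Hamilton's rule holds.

1.0613

r to a first cousin = 0.125 (first cousins share one grandparent pair — two paths of length 4: r = 2·(1/2)^4 = 1/8).
Hamilton's rule with n recipients of equal r: n·r·B > C, so B > C/(n·r) = 0.398/(3·0.125) = 1.0613.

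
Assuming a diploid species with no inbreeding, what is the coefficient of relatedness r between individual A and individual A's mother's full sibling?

Each parent–offspring link contributes a factor of 1/2, and independent paths through distinct common ancestors add.
Full aunt/uncle↔niece/nephew: two paths of length 3 through the shared grandparent pair: r = 2·(1/2)^3 = 1/4.

0.25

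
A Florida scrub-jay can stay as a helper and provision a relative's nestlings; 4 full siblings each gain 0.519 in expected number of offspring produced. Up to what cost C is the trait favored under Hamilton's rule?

r to a full sibling = 0.5 (full sibs share both parents — two paths of length 2: r = 2·(1/2)^2 = 1/2).
Hamilton's rule: n·r·B > C, so the trait is favored while C < n·r·B = 4·0.5·0.519 = 1.038.

1.038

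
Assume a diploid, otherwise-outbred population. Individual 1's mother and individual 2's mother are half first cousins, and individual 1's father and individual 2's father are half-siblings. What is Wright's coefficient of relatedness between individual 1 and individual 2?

0.078125

With two independent routes of shared ancestry, r is the sum of the two contributions.
Individual 1 and individual 2 are related in two ways: half second cousins through their mothers (r = 1/64) and half first cousins through their fathers (r = 1/16).
r = 1/64 + 1/16 = 5/64 = 0.078125.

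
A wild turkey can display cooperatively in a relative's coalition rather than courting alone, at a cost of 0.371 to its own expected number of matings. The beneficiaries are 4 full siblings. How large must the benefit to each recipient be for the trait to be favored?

0.1855

r to a full sibling = 0.5 (full sibs share both parents — two paths of length 2: r = 2·(1/2)^2 = 1/2).
Hamilton's rule with n recipients of equal r: n·r·B > C, so B > C/(n·r) = 0.371/(4·0.5) = 0.1855.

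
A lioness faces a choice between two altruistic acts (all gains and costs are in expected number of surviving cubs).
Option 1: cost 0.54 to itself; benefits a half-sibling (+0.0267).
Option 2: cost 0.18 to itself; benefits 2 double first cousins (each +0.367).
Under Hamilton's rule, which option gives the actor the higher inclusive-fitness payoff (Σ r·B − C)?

Option 2

Option 1: r to a half-sibling = 0.25.
Option 1: Σ r·B − C = (1·0.25·0.0267) − 0.54 = -0.533325.
Option 2: r to a double first cousin = 0.25.
Option 2: Σ r·B − C = (2·0.25·0.367) − 0.18 = 0.0035.
Option 2 has the higher net inclusive-fitness payoff.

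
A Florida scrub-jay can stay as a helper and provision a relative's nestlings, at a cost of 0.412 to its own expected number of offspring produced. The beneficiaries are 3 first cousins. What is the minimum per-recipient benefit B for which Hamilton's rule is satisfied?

r to a first cousin = 1/8 (first cousins share one grandparent pair — two paths of length 4: r = 2·(1/2)^4 = 1/8).
Hamilton's rule with n recipients of equal r: n·r·B > C, so B > C/(n·r) = 0.412/(3·0.125) = 1.0987.

1.0987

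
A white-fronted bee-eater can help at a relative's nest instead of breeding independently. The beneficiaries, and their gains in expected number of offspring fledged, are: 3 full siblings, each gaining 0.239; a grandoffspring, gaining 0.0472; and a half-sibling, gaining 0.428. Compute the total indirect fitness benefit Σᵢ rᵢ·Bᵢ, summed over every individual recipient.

r to a full sibling = 0.5 (full sibs share both parents — two paths of length 2: r = 2·(1/2)^2 = 1/2).
r to a grandoffspring = 0.25 (two parent–offspring links: r = (1/2)^2 = 1/4).
r to a half-sibling = 1/4 (half-sibs share one parent — one path of length 2: r = (1/2)^2 = 1/4).
Summing one r·B term per recipient: 3·0.5·0.239 + 1·0.25·0.0472 + 1·0.25·0.428 = 0.4773.

0.4773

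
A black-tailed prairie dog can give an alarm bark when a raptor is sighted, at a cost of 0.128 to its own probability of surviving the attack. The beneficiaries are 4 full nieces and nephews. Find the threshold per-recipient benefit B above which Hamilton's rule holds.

r to a full niece or nephew = 1/4 (full aunt/uncle↔niece/nephew: two paths of length 3 through the shared grandparent pair: r = 2·(1/2)^3 = 1/4).
Hamilton's rule with n recipients of equal r: n·r·B > C, so B > C/(n·r) = 0.128/(4·0.25) = 0.128.

0.128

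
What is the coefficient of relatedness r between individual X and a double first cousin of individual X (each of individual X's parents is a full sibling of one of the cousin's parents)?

0.25

Each parent–offspring link contributes a factor of 1/2, and independent paths through distinct common ancestors add.
Double first cousins share both grandparent pairs — four paths of length 4: r = 4·(1/2)^4 = 1/4.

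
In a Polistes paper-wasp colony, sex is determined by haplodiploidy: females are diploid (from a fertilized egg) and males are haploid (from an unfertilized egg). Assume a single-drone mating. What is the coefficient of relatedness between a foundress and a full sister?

0.75

Haplodiploid full sisters inherit their father's entire haploid genome identically (contributing 1/2) and on average half of their mother's contribution (1/2 · 1/2 = 1/4); r = 1/2 + 1/4 = 3/4.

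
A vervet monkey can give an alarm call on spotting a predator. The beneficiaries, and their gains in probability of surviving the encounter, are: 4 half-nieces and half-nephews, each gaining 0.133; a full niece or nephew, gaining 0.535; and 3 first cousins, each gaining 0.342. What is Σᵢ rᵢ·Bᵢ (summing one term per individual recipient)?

0.3285

r to a half-niece or half-nephew = 0.125 (half-aunt/uncle↔niece/nephew: one path of length 3: r = (1/2)^3 = 1/8).
r to a full niece or nephew = 1/4 (full aunt/uncle↔niece/nephew: two paths of length 3 through the shared grandparent pair: r = 2·(1/2)^3 = 1/4).
r to a first cousin = 1/8 (first cousins share one grandparent pair — two paths of length 4: r = 2·(1/2)^4 = 1/8).
Summing one r·B term per recipient: 4·0.125·0.133 + 1·0.25·0.535 + 3·0.125·0.342 = 0.3285.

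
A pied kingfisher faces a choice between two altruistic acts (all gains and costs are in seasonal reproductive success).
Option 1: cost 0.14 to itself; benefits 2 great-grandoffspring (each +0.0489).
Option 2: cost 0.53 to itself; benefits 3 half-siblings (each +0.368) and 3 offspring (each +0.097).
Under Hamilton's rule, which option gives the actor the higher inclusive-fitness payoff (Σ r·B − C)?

Option 1: r to a great-grandoffspring = 0.125.
Option 1: Σ r·B − C = (2·0.125·0.0489) − 0.14 = -0.127775.
Option 2: r to a half-sibling = 0.25.
Option 2: r to an offspring = 0.5.
Option 2: Σ r·B − C = (3·0.25·0.368 + 3·0.5·0.097) − 0.53 = -0.1085.
Option 2 has the higher net inclusive-fitness payoff.

Option 2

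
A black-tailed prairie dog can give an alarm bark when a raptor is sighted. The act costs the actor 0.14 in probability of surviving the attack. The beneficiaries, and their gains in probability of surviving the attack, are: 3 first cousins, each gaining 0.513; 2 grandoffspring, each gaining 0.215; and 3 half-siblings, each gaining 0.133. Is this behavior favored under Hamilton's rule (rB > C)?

Hamilton's rule: the trait is favored when the sum of r·B over every recipient exceeds the actor's cost C.
r to a first cousin = 0.125 (first cousins share one grandparent pair — two paths of length 4: r = 2·(1/2)^4 = 1/8).
r to a grandoffspring = 1/4 (two parent–offspring links: r = (1/2)^2 = 1/4).
r to a half-sibling = 1/4 (half-sibs share one parent — one path of length 2: r = (1/2)^2 = 1/4).
Summing one r·B term per recipient: 3·0.125·0.513 + 2·0.25·0.215 + 3·0.25·0.133 = 0.399625.
0.399625 > 0.14: the indirect benefit exceeds the cost.

Yes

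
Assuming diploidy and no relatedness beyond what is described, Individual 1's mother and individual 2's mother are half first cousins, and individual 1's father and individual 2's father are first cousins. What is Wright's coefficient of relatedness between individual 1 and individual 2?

0.046875

With two independent routes of shared ancestry, r is the sum of the two contributions.
Individual 1 and individual 2 are related in two ways: half second cousins through their mothers (r = 1/64) and second cousins through their fathers (r = 1/32).
r = 1/64 + 1/32 = 3/64 = 0.046875.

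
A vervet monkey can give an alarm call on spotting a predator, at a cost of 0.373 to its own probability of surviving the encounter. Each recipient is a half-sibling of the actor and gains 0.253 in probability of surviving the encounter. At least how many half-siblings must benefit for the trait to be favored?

6

r to a half-sibling = 1/4 (half-sibs share one parent — one path of length 2: r = (1/2)^2 = 1/4).
Hamilton's rule: n·r·B > C  ⇒  n > C/(r·B) = 0.373/(0.25·0.253) = 5.897.
The smallest integer exceeding 5.897 is 6.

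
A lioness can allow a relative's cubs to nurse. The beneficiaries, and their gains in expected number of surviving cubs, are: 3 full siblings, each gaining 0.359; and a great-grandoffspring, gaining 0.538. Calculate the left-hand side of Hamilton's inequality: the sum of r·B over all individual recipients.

0.60575

r to a full sibling = 0.5 (full sibs share both parents — two paths of length 2: r = 2·(1/2)^2 = 1/2).
r to a great-grandoffspring = 1/8 (three parent–offspring links: r = (1/2)^3 = 1/8).
Summing one r·B term per recipient: 3·0.5·0.359 + 1·0.125·0.538 = 0.60575.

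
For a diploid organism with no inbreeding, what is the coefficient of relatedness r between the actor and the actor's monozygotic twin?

1

Each parent–offspring link contributes a factor of 1/2, and independent paths through distinct common ancestors add.
Monozygotic twins share every allele identical by descent: r = 1.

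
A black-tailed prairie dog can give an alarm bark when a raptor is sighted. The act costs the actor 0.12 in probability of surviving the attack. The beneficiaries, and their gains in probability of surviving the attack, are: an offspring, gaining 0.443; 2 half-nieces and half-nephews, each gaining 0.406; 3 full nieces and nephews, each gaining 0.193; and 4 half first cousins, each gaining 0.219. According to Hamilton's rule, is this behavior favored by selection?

Hamilton's rule: the trait is favored when the sum of r·B over every recipient exceeds the actor's cost C.
r to an offspring = 1/2 (one parent–offspring link: r = (1/2)^1 = 1/2).
r to a half-niece or half-nephew = 1/8 (half-aunt/uncle↔niece/nephew: one path of length 3: r = (1/2)^3 = 1/8).
r to a full niece or nephew = 1/4 (full aunt/uncle↔niece/nephew: two paths of length 3 through the shared grandparent pair: r = 2·(1/2)^3 = 1/4).
r to a half first cousin = 0.0625 (half first cousins share one grandparent — one path of length 4: r = (1/2)^4 = 1/16).
Summing one r·B term per recipient: 1·0.5·0.443 + 2·0.125·0.406 + 3·0.25·0.193 + 4·0.0625·0.219 = 0.5225.
0.5225 > 0.12: the indirect benefit exceeds the cost.

Yes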